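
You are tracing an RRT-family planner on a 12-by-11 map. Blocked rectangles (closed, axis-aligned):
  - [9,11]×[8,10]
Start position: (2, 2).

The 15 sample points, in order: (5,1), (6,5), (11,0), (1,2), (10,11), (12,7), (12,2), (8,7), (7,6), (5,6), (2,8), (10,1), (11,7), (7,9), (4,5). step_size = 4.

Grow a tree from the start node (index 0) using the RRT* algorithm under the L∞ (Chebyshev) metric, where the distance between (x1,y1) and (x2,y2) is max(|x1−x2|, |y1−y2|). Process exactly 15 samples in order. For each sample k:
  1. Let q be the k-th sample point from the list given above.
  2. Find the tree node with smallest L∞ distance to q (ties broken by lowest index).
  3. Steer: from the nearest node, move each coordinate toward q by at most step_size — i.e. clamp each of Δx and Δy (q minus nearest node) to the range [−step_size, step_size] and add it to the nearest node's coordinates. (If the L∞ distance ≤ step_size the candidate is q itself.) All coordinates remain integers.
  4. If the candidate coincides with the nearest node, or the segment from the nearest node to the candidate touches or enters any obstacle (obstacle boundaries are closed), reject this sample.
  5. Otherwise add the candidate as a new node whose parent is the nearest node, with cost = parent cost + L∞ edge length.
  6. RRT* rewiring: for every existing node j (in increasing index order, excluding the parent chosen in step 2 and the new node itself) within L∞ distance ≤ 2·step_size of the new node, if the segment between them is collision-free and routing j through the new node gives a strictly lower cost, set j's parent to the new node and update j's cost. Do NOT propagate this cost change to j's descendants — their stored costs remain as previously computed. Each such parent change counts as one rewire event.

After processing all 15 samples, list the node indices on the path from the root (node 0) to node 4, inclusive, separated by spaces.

Path: 0 4

1. q=(5,1) nearest=0 d=3 new=(5,1) → add node 1 parent=0 cost=3
2. q=(6,5) nearest=0 d=4 new=(6,5) → add node 2 parent=0 cost=4
3. q=(11,0) nearest=2 d=5 new=(10,1) → add node 3 parent=2 cost=8
4. q=(1,2) nearest=0 d=1 new=(1,2) → add node 4 parent=0 cost=1
5. q=(10,11) nearest=2 d=6 new=(10,9) → blocked by [9,11]×[8,10], reject
6. q=(12,7) nearest=2 d=6 new=(10,7) → add node 5 parent=2 cost=8
7. q=(12,2) nearest=3 d=2 new=(12,2) → add node 6 parent=3 cost=10
8. q=(8,7) nearest=2 d=2 new=(8,7) → add node 7 parent=2 cost=6
9. q=(7,6) nearest=2 d=1 new=(7,6) → add node 8 parent=2 cost=5
10. q=(5,6) nearest=2 d=1 new=(5,6) → add node 9 parent=2 cost=5
11. q=(2,8) nearest=9 d=3 new=(2,8) → add node 10 parent=9 cost=8
12. q=(10,1) nearest=3 d=0 → coincident, reject
13. q=(11,7) nearest=5 d=1 new=(11,7) → add node 11 parent=5 cost=9
14. q=(7,9) nearest=7 d=2 new=(7,9) → add node 12 parent=7 cost=8
15. q=(4,5) nearest=9 d=1 new=(4,5) → add node 13 parent=9 cost=6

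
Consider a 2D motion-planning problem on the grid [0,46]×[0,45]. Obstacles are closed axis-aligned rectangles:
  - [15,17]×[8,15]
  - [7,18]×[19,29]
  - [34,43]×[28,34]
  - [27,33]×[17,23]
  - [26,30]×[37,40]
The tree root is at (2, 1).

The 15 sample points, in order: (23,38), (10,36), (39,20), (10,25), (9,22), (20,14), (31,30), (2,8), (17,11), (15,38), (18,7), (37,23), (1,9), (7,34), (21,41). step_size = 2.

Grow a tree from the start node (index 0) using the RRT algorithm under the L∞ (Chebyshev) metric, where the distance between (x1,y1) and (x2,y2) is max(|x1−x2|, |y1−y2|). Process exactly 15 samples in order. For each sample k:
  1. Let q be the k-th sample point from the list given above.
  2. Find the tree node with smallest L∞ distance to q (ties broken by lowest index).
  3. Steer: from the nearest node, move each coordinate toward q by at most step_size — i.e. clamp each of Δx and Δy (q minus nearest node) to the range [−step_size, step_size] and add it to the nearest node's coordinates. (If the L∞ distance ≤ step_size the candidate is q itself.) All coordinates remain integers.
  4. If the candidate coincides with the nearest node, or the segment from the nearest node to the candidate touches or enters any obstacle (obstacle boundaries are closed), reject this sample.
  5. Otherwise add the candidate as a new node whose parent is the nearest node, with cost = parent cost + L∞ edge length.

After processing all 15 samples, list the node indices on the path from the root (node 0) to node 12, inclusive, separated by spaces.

1. q=(23,38) nearest=0 d=37 new=(4,3) → add node 1 parent=0 cost=2
2. q=(10,36) nearest=1 d=33 new=(6,5) → add node 2 parent=1 cost=4
3. q=(39,20) nearest=2 d=33 new=(8,7) → add node 3 parent=2 cost=6
4. q=(10,25) nearest=3 d=18 new=(10,9) → add node 4 parent=3 cost=8
5. q=(9,22) nearest=4 d=13 new=(9,11) → add node 5 parent=4 cost=10
6. q=(20,14) nearest=4 d=10 new=(12,11) → add node 6 parent=4 cost=10
7. q=(31,30) nearest=6 d=19 new=(14,13) → add node 7 parent=6 cost=12
8. q=(2,8) nearest=2 d=4 new=(4,7) → add node 8 parent=2 cost=6
9. q=(17,11) nearest=7 d=3 new=(16,11) → blocked by [15,17]×[8,15], reject
10. q=(15,38) nearest=7 d=25 new=(15,15) → blocked by [15,17]×[8,15], reject
11. q=(18,7) nearest=6 d=6 new=(14,9) → add node 9 parent=6 cost=12
12. q=(37,23) nearest=7 d=23 new=(16,15) → blocked by [15,17]×[8,15], reject
13. q=(1,9) nearest=8 d=3 new=(2,9) → add node 10 parent=8 cost=8
14. q=(7,34) nearest=7 d=21 new=(12,15) → add node 11 parent=7 cost=14
15. q=(21,41) nearest=11 d=26 new=(14,17) → add node 12 parent=11 cost=16

Path: 0 1 2 3 4 6 7 11 12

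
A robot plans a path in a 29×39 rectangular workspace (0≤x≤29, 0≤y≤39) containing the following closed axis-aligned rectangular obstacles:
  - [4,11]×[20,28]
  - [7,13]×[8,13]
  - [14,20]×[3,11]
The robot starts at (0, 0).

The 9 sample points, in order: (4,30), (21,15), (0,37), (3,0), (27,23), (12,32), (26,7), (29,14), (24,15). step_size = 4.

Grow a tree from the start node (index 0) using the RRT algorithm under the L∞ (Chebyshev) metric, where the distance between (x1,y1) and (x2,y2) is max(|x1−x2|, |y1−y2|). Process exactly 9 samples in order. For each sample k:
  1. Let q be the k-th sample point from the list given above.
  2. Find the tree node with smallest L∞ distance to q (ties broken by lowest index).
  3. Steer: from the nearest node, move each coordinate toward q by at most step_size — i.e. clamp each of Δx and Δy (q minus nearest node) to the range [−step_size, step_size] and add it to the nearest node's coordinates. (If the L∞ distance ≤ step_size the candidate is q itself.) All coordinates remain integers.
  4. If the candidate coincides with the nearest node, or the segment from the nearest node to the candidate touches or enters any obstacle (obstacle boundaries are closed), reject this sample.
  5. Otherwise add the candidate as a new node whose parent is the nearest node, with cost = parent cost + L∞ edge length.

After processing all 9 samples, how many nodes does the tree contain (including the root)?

Node count: 6

1. q=(4,30) nearest=0 d=30 new=(4,4) → add node 1 parent=0 cost=4
2. q=(21,15) nearest=1 d=17 new=(8,8) → blocked by [7,13]×[8,13], reject
3. q=(0,37) nearest=1 d=33 new=(0,8) → add node 2 parent=1 cost=8
4. q=(3,0) nearest=0 d=3 new=(3,0) → add node 3 parent=0 cost=3
5. q=(27,23) nearest=1 d=23 new=(8,8) → blocked by [7,13]×[8,13], reject
6. q=(12,32) nearest=2 d=24 new=(4,12) → add node 4 parent=2 cost=12
7. q=(26,7) nearest=1 d=22 new=(8,7) → add node 5 parent=1 cost=8
8. q=(29,14) nearest=5 d=21 new=(12,11) → blocked by [7,13]×[8,13], reject
9. q=(24,15) nearest=5 d=16 new=(12,11) → blocked by [7,13]×[8,13], reject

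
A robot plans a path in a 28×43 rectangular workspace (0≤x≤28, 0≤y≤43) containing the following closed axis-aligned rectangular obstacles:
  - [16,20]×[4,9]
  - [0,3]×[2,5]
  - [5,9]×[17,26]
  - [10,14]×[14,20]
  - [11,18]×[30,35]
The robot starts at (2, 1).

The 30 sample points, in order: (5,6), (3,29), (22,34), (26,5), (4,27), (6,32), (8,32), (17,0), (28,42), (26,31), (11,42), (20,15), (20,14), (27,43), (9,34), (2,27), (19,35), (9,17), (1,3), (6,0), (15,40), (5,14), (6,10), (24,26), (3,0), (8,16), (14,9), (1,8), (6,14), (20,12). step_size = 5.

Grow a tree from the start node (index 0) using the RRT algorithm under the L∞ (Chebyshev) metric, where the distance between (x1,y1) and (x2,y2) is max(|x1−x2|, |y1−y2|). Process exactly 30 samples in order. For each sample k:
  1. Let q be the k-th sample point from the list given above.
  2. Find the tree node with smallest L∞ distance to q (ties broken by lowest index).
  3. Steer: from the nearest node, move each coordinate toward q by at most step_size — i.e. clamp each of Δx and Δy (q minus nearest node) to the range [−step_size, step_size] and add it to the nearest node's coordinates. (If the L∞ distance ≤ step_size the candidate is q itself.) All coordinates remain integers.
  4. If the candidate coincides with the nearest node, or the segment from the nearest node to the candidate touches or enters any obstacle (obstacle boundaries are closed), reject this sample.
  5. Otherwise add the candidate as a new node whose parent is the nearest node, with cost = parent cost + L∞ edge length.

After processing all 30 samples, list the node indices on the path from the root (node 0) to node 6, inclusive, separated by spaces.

Path: 0 1 5 6

1. q=(5,6) nearest=0 d=5 new=(5,6) → blocked by [0,3]×[2,5], reject
2. q=(3,29) nearest=0 d=28 new=(3,6) → blocked by [0,3]×[2,5], reject
3. q=(22,34) nearest=0 d=33 new=(7,6) → blocked by [0,3]×[2,5], reject
4. q=(26,5) nearest=0 d=24 new=(7,5) → add node 1 parent=0 cost=5
5. q=(4,27) nearest=1 d=22 new=(4,10) → add node 2 parent=1 cost=10
6. q=(6,32) nearest=2 d=22 new=(6,15) → add node 3 parent=2 cost=15
7. q=(8,32) nearest=3 d=17 new=(8,20) → blocked by [5,9]×[17,26], reject
8. q=(17,0) nearest=1 d=10 new=(12,0) → add node 4 parent=1 cost=10
9. q=(28,42) nearest=3 d=27 new=(11,20) → blocked by [5,9]×[17,26], reject
10. q=(26,31) nearest=3 d=20 new=(11,20) → blocked by [5,9]×[17,26], reject
11. q=(11,42) nearest=3 d=27 new=(11,20) → blocked by [5,9]×[17,26], reject
12. q=(20,15) nearest=1 d=13 new=(12,10) → add node 5 parent=1 cost=10
13. q=(20,14) nearest=5 d=8 new=(17,14) → add node 6 parent=5 cost=15
14. q=(27,43) nearest=3 d=28 new=(11,20) → blocked by [5,9]×[17,26], reject
15. q=(9,34) nearest=3 d=19 new=(9,20) → blocked by [5,9]×[17,26], reject
16. q=(2,27) nearest=3 d=12 new=(2,20) → add node 7 parent=3 cost=20
17. q=(19,35) nearest=7 d=17 new=(7,25) → blocked by [5,9]×[17,26], reject
18. q=(9,17) nearest=3 d=3 new=(9,17) → blocked by [5,9]×[17,26], reject
19. q=(1,3) nearest=0 d=2 new=(1,3) → blocked by [0,3]×[2,5], reject
20. q=(6,0) nearest=0 d=4 new=(6,0) → add node 8 parent=0 cost=4
21. q=(15,40) nearest=7 d=20 new=(7,25) → blocked by [5,9]×[17,26], reject
22. q=(5,14) nearest=3 d=1 new=(5,14) → add node 9 parent=3 cost=16
23. q=(6,10) nearest=2 d=2 new=(6,10) → add node 10 parent=2 cost=12
24. q=(24,26) nearest=6 d=12 new=(22,19) → add node 11 parent=6 cost=20
25. q=(3,0) nearest=0 d=1 new=(3,0) → add node 12 parent=0 cost=1
26. q=(8,16) nearest=3 d=2 new=(8,16) → add node 13 parent=3 cost=17
27. q=(14,9) nearest=5 d=2 new=(14,9) → add node 14 parent=5 cost=12
28. q=(1,8) nearest=2 d=3 new=(1,8) → add node 15 parent=2 cost=13
29. q=(6,14) nearest=3 d=1 new=(6,14) → add node 16 parent=3 cost=16
30. q=(20,12) nearest=6 d=3 new=(20,12) → add node 17 parent=6 cost=18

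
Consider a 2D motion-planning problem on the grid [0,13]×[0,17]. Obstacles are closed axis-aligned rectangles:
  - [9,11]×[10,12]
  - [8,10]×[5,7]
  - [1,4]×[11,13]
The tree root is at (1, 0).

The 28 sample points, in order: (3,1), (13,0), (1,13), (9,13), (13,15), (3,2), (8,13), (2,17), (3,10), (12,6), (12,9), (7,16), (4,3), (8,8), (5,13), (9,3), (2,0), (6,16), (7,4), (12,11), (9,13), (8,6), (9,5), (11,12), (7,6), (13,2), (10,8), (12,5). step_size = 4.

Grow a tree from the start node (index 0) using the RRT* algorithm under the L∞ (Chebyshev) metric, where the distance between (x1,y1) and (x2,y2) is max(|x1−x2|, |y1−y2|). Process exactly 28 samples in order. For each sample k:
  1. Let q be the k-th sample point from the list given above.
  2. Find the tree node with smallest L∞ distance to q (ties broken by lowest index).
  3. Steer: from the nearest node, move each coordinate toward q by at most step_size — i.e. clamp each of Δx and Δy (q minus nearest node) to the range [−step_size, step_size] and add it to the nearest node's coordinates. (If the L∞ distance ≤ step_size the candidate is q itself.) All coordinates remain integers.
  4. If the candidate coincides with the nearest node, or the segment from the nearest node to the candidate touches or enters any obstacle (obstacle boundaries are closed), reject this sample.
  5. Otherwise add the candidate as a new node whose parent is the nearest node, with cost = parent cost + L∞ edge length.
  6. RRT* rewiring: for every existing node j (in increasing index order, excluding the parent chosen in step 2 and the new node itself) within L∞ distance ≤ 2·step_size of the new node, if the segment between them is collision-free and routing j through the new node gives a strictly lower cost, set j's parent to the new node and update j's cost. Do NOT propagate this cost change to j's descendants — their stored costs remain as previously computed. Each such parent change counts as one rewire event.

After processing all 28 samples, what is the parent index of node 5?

Parent of node 5: 4

1. q=(3,1) nearest=0 d=2 new=(3,1) → add node 1 parent=0 cost=2
2. q=(13,0) nearest=1 d=10 new=(7,0) → add node 2 parent=1 cost=6
3. q=(1,13) nearest=1 d=12 new=(1,5) → add node 3 parent=1 cost=6
4. q=(9,13) nearest=3 d=8 new=(5,9) → add node 4 parent=3 cost=10
5. q=(13,15) nearest=4 d=8 new=(9,13) → add node 5 parent=4 cost=14
6. q=(3,2) nearest=1 d=1 new=(3,2) → add node 6 parent=1 cost=3
7. q=(8,13) nearest=5 d=1 new=(8,13) → add node 7 parent=5 cost=15
8. q=(2,17) nearest=7 d=6 new=(4,17) → add node 8 parent=7 cost=19
9. q=(3,10) nearest=4 d=2 new=(3,10) → add node 9 parent=4 cost=12
10. q=(12,6) nearest=2 d=6 new=(11,4) → add node 10 parent=2 cost=10
11. q=(12,9) nearest=5 d=4 new=(12,9) → blocked by [9,11]×[10,12], reject
12. q=(7,16) nearest=5 d=3 new=(7,16) → add node 11 parent=5 cost=17
13. q=(4,3) nearest=6 d=1 new=(4,3) → add node 12 parent=6 cost=4; rewire 9→12 (11<12)
14. q=(8,8) nearest=4 d=3 new=(8,8) → add node 13 parent=4 cost=13
15. q=(5,13) nearest=7 d=3 new=(5,13) → add node 14 parent=7 cost=18
16. q=(9,3) nearest=10 d=2 new=(9,3) → add node 15 parent=10 cost=12
17. q=(2,0) nearest=0 d=1 new=(2,0) → add node 16 parent=0 cost=1; rewire 13→16 (9<13); rewire 15→16 (8<12)
18. q=(6,16) nearest=11 d=1 new=(6,16) → add node 17 parent=11 cost=18
19. q=(7,4) nearest=15 d=2 new=(7,4) → add node 18 parent=15 cost=10
20. q=(12,11) nearest=5 d=3 new=(12,11) → blocked by [9,11]×[10,12], reject
21. q=(9,13) nearest=5 d=0 → coincident, reject
22. q=(8,6) nearest=13 d=2 new=(8,6) → blocked by [8,10]×[5,7], reject
23. q=(9,5) nearest=10 d=2 new=(9,5) → blocked by [8,10]×[5,7], reject
24. q=(11,12) nearest=5 d=2 new=(11,12) → blocked by [9,11]×[10,12], reject
25. q=(7,6) nearest=13 d=2 new=(7,6) → add node 19 parent=13 cost=11
26. q=(13,2) nearest=10 d=2 new=(13,2) → add node 20 parent=10 cost=12
27. q=(10,8) nearest=13 d=2 new=(10,8) → add node 21 parent=13 cost=11; rewire 14→21 (16<18)
28. q=(12,5) nearest=10 d=1 new=(12,5) → add node 22 parent=10 cost=11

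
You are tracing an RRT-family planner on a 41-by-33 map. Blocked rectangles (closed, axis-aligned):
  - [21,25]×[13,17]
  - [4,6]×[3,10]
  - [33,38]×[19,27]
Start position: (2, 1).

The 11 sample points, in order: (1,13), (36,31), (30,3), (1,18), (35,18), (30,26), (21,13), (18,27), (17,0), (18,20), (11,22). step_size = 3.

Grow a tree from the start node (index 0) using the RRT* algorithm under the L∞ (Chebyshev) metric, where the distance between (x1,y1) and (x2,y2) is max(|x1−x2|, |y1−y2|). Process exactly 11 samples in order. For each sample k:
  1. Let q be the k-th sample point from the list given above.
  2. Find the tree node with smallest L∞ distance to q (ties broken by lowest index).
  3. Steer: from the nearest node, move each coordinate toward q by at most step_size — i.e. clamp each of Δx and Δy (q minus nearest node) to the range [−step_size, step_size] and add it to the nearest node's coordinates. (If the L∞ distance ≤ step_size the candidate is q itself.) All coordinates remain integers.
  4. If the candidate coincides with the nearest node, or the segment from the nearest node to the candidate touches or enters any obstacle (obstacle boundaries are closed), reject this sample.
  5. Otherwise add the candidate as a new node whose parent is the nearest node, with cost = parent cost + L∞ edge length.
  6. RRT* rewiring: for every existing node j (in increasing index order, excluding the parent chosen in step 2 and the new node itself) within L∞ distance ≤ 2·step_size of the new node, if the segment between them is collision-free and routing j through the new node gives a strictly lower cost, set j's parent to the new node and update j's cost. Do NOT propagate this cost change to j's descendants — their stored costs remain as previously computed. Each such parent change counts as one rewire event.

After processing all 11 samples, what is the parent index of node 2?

1. q=(1,13) nearest=0 d=12 new=(1,4) → add node 1 parent=0 cost=3
2. q=(36,31) nearest=0 d=34 new=(5,4) → blocked by [4,6]×[3,10], reject
3. q=(30,3) nearest=0 d=28 new=(5,3) → blocked by [4,6]×[3,10], reject
4. q=(1,18) nearest=1 d=14 new=(1,7) → add node 2 parent=1 cost=6
5. q=(35,18) nearest=0 d=33 new=(5,4) → blocked by [4,6]×[3,10], reject
6. q=(30,26) nearest=0 d=28 new=(5,4) → blocked by [4,6]×[3,10], reject
7. q=(21,13) nearest=0 d=19 new=(5,4) → blocked by [4,6]×[3,10], reject
8. q=(18,27) nearest=2 d=20 new=(4,10) → blocked by [4,6]×[3,10], reject
9. q=(17,0) nearest=0 d=15 new=(5,0) → add node 3 parent=0 cost=3
10. q=(18,20) nearest=1 d=17 new=(4,7) → blocked by [4,6]×[3,10], reject
11. q=(11,22) nearest=2 d=15 new=(4,10) → blocked by [4,6]×[3,10], reject

Parent of node 2: 1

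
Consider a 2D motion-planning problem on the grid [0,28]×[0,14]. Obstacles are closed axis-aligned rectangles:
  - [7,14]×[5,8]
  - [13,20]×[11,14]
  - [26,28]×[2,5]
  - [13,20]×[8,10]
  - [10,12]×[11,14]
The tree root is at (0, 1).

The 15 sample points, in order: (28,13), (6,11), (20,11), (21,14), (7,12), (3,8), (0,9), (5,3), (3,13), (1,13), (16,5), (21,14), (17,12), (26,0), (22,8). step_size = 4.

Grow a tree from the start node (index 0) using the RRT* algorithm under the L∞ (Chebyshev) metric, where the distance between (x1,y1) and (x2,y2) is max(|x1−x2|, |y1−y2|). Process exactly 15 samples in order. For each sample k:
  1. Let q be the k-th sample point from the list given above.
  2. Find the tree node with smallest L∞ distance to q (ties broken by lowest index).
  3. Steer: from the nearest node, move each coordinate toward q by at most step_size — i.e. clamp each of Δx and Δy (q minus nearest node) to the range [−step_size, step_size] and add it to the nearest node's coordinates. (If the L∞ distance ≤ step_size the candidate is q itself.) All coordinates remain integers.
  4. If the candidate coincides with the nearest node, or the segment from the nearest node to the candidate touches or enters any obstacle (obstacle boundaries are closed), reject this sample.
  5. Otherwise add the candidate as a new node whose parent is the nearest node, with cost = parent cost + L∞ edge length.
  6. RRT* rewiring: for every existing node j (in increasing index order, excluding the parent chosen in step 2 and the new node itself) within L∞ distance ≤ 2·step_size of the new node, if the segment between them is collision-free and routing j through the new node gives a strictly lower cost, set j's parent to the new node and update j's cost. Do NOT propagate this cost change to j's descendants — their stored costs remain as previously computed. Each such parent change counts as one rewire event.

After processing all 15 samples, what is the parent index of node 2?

Parent of node 2: 1

1. q=(28,13) nearest=0 d=28 new=(4,5) → add node 1 parent=0 cost=4
2. q=(6,11) nearest=1 d=6 new=(6,9) → add node 2 parent=1 cost=8
3. q=(20,11) nearest=2 d=14 new=(10,11) → blocked by [10,12]×[11,14], reject
4. q=(21,14) nearest=2 d=15 new=(10,13) → blocked by [10,12]×[11,14], reject
5. q=(7,12) nearest=2 d=3 new=(7,12) → add node 3 parent=2 cost=11
6. q=(3,8) nearest=1 d=3 new=(3,8) → add node 4 parent=1 cost=7
7. q=(0,9) nearest=4 d=3 new=(0,9) → add node 5 parent=4 cost=10
8. q=(5,3) nearest=1 d=2 new=(5,3) → add node 6 parent=1 cost=6
9. q=(3,13) nearest=2 d=4 new=(3,13) → add node 7 parent=2 cost=12
10. q=(1,13) nearest=7 d=2 new=(1,13) → add node 8 parent=7 cost=14
11. q=(16,5) nearest=3 d=9 new=(11,8) → blocked by [7,14]×[5,8], reject
12. q=(21,14) nearest=3 d=14 new=(11,14) → blocked by [10,12]×[11,14], reject
13. q=(17,12) nearest=3 d=10 new=(11,12) → blocked by [10,12]×[11,14], reject
14. q=(26,0) nearest=3 d=19 new=(11,8) → blocked by [7,14]×[5,8], reject
15. q=(22,8) nearest=3 d=15 new=(11,8) → blocked by [7,14]×[5,8], reject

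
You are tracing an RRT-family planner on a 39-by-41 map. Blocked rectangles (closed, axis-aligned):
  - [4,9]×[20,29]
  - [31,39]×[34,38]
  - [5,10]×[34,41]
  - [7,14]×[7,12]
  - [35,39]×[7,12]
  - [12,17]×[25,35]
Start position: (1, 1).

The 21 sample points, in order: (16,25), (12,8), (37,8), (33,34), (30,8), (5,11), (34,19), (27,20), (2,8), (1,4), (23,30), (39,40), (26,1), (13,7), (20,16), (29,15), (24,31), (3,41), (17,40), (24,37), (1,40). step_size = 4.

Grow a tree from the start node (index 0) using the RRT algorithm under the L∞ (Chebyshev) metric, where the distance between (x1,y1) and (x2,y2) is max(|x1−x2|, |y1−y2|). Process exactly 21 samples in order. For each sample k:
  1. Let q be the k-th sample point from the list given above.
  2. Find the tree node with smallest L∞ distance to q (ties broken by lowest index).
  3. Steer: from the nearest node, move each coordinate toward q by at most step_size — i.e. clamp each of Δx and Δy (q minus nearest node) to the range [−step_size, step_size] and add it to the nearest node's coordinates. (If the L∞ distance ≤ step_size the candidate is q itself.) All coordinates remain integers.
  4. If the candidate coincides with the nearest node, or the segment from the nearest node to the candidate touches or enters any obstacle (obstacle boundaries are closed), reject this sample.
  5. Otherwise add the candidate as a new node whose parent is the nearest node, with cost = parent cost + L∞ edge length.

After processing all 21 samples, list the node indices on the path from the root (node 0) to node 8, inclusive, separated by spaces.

Path: 0 1 5 6 7 8

1. q=(16,25) nearest=0 d=24 new=(5,5) → add node 1 parent=0 cost=4
2. q=(12,8) nearest=1 d=7 new=(9,8) → blocked by [7,14]×[7,12], reject
3. q=(37,8) nearest=1 d=32 new=(9,8) → blocked by [7,14]×[7,12], reject
4. q=(33,34) nearest=1 d=29 new=(9,9) → blocked by [7,14]×[7,12], reject
5. q=(30,8) nearest=1 d=25 new=(9,8) → blocked by [7,14]×[7,12], reject
6. q=(5,11) nearest=1 d=6 new=(5,9) → add node 2 parent=1 cost=8
7. q=(34,19) nearest=1 d=29 new=(9,9) → blocked by [7,14]×[7,12], reject
8. q=(27,20) nearest=1 d=22 new=(9,9) → blocked by [7,14]×[7,12], reject
9. q=(2,8) nearest=1 d=3 new=(2,8) → add node 3 parent=1 cost=7
10. q=(1,4) nearest=0 d=3 new=(1,4) → add node 4 parent=0 cost=3
11. q=(23,30) nearest=2 d=21 new=(9,13) → blocked by [7,14]×[7,12], reject
12. q=(39,40) nearest=2 d=34 new=(9,13) → blocked by [7,14]×[7,12], reject
13. q=(26,1) nearest=1 d=21 new=(9,1) → add node 5 parent=1 cost=8
14. q=(13,7) nearest=5 d=6 new=(13,5) → add node 6 parent=5 cost=12
15. q=(20,16) nearest=6 d=11 new=(17,9) → add node 7 parent=6 cost=16
16. q=(29,15) nearest=7 d=12 new=(21,13) → add node 8 parent=7 cost=20
17. q=(24,31) nearest=8 d=18 new=(24,17) → add node 9 parent=8 cost=24
18. q=(3,41) nearest=9 d=24 new=(20,21) → add node 10 parent=9 cost=28
19. q=(17,40) nearest=10 d=19 new=(17,25) → blocked by [12,17]×[25,35], reject
20. q=(24,37) nearest=10 d=16 new=(24,25) → add node 11 parent=10 cost=32
21. q=(1,40) nearest=10 d=19 new=(16,25) → blocked by [12,17]×[25,35], reject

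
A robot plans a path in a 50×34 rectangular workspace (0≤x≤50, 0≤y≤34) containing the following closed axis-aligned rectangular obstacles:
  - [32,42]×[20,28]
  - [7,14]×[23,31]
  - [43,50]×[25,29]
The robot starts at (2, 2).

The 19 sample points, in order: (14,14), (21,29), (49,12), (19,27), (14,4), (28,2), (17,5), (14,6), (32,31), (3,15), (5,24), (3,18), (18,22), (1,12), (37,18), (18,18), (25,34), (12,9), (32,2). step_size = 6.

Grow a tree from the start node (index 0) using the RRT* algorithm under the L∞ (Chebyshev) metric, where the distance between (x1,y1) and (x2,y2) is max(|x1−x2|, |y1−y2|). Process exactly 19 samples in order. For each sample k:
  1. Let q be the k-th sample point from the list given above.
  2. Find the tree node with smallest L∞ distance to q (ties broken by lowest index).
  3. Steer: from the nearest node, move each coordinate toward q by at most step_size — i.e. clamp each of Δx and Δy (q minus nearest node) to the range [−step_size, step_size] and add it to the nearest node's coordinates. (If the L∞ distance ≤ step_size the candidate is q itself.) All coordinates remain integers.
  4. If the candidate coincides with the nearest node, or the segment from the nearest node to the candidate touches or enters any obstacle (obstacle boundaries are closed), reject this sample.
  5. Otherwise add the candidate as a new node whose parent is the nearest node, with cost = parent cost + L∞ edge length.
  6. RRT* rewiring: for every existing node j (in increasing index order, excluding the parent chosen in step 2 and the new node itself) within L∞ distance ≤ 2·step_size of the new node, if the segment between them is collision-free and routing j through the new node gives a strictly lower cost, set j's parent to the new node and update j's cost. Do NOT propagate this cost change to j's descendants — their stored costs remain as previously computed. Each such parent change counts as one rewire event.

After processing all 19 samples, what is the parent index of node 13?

Parent of node 13: 4

1. q=(14,14) nearest=0 d=12 new=(8,8) → add node 1 parent=0 cost=6
2. q=(21,29) nearest=1 d=21 new=(14,14) → add node 2 parent=1 cost=12
3. q=(49,12) nearest=2 d=35 new=(20,12) → add node 3 parent=2 cost=18
4. q=(19,27) nearest=2 d=13 new=(19,20) → add node 4 parent=2 cost=18
5. q=(14,4) nearest=1 d=6 new=(14,4) → add node 5 parent=1 cost=12
6. q=(28,2) nearest=3 d=10 new=(26,6) → add node 6 parent=3 cost=24
7. q=(17,5) nearest=5 d=3 new=(17,5) → add node 7 parent=5 cost=15
8. q=(14,6) nearest=5 d=2 new=(14,6) → add node 8 parent=5 cost=14
9. q=(32,31) nearest=4 d=13 new=(25,26) → add node 9 parent=4 cost=24
10. q=(3,15) nearest=1 d=7 new=(3,14) → add node 10 parent=1 cost=12
11. q=(5,24) nearest=2 d=10 new=(8,20) → add node 11 parent=2 cost=18
12. q=(3,18) nearest=10 d=4 new=(3,18) → add node 12 parent=10 cost=16
13. q=(18,22) nearest=4 d=2 new=(18,22) → add node 13 parent=4 cost=20
14. q=(1,12) nearest=10 d=2 new=(1,12) → add node 14 parent=10 cost=14
15. q=(37,18) nearest=6 d=12 new=(32,12) → add node 15 parent=6 cost=30
16. q=(18,18) nearest=4 d=2 new=(18,18) → add node 16 parent=4 cost=20
17. q=(25,34) nearest=9 d=8 new=(25,32) → add node 17 parent=9 cost=30
18. q=(12,9) nearest=8 d=3 new=(12,9) → add node 18 parent=8 cost=17
19. q=(32,2) nearest=6 d=6 new=(32,2) → add node 19 parent=6 cost=30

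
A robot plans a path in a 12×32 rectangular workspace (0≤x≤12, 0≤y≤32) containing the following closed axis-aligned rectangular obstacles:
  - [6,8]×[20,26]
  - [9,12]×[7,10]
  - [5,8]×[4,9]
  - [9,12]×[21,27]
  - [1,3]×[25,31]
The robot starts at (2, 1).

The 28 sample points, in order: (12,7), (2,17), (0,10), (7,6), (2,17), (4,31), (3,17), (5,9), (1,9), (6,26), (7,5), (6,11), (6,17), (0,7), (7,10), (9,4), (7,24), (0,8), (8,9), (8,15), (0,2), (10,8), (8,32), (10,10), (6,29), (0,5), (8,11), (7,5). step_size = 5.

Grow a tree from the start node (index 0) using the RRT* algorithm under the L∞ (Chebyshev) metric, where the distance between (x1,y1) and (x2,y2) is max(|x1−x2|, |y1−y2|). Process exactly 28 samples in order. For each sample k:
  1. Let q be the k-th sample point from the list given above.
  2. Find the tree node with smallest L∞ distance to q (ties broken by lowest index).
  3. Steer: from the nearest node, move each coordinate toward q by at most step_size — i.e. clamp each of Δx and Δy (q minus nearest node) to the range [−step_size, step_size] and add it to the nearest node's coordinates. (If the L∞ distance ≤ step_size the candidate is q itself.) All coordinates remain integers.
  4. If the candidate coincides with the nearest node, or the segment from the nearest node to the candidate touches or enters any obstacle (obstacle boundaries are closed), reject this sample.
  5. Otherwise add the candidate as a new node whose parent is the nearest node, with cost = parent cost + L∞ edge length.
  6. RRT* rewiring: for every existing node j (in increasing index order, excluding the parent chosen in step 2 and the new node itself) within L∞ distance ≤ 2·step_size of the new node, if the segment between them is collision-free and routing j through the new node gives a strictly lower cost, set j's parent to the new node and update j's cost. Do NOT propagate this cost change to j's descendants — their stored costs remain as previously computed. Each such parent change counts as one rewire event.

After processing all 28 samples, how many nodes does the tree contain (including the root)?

1. q=(12,7) nearest=0 d=10 new=(7,6) → blocked by [5,8]×[4,9], reject
2. q=(2,17) nearest=0 d=16 new=(2,6) → add node 1 parent=0 cost=5
3. q=(0,10) nearest=1 d=4 new=(0,10) → add node 2 parent=1 cost=9
4. q=(7,6) nearest=0 d=5 new=(7,6) → blocked by [5,8]×[4,9], reject
5. q=(2,17) nearest=2 d=7 new=(2,15) → add node 3 parent=2 cost=14
6. q=(4,31) nearest=3 d=16 new=(4,20) → add node 4 parent=3 cost=19
7. q=(3,17) nearest=3 d=2 new=(3,17) → add node 5 parent=3 cost=16
8. q=(5,9) nearest=1 d=3 new=(5,9) → blocked by [5,8]×[4,9], reject
9. q=(1,9) nearest=2 d=1 new=(1,9) → add node 6 parent=2 cost=10
10. q=(6,26) nearest=4 d=6 new=(6,25) → blocked by [6,8]×[20,26], reject
11. q=(7,5) nearest=0 d=5 new=(7,5) → blocked by [5,8]×[4,9], reject
12. q=(6,11) nearest=3 d=4 new=(6,11) → add node 7 parent=3 cost=18
13. q=(6,17) nearest=4 d=3 new=(6,17) → add node 8 parent=4 cost=22
14. q=(0,7) nearest=1 d=2 new=(0,7) → add node 9 parent=1 cost=7; rewire 6→9 (9<10); rewire 7→9 (13<18); rewire 8→9 (17<22)
15. q=(7,10) nearest=7 d=1 new=(7,10) → add node 10 parent=7 cost=14
16. q=(9,4) nearest=10 d=6 new=(9,5) → blocked by [5,8]×[4,9], reject
17. q=(7,24) nearest=4 d=4 new=(7,24) → blocked by [6,8]×[20,26], reject
18. q=(0,8) nearest=6 d=1 new=(0,8) → add node 11 parent=6 cost=10
19. q=(8,9) nearest=10 d=1 new=(8,9) → blocked by [5,8]×[4,9], reject
20. q=(8,15) nearest=8 d=2 new=(8,15) → add node 12 parent=8 cost=19
21. q=(0,2) nearest=0 d=2 new=(0,2) → add node 13 parent=0 cost=2; rewire 7→13 (11<13); rewire 11→13 (8<10)
22. q=(10,8) nearest=10 d=3 new=(10,8) → blocked by [9,12]×[7,10], reject
23. q=(8,32) nearest=4 d=12 new=(8,25) → blocked by [6,8]×[20,26], reject
24. q=(10,10) nearest=10 d=3 new=(10,10) → blocked by [9,12]×[7,10], reject
25. q=(6,29) nearest=4 d=9 new=(6,25) → blocked by [6,8]×[20,26], reject
26. q=(0,5) nearest=1 d=2 new=(0,5) → add node 14 parent=1 cost=7; rewire 12→14 (17<19)
27. q=(8,11) nearest=10 d=1 new=(8,11) → add node 15 parent=10 cost=15
28. q=(7,5) nearest=0 d=5 new=(7,5) → blocked by [5,8]×[4,9], reject

Node count: 16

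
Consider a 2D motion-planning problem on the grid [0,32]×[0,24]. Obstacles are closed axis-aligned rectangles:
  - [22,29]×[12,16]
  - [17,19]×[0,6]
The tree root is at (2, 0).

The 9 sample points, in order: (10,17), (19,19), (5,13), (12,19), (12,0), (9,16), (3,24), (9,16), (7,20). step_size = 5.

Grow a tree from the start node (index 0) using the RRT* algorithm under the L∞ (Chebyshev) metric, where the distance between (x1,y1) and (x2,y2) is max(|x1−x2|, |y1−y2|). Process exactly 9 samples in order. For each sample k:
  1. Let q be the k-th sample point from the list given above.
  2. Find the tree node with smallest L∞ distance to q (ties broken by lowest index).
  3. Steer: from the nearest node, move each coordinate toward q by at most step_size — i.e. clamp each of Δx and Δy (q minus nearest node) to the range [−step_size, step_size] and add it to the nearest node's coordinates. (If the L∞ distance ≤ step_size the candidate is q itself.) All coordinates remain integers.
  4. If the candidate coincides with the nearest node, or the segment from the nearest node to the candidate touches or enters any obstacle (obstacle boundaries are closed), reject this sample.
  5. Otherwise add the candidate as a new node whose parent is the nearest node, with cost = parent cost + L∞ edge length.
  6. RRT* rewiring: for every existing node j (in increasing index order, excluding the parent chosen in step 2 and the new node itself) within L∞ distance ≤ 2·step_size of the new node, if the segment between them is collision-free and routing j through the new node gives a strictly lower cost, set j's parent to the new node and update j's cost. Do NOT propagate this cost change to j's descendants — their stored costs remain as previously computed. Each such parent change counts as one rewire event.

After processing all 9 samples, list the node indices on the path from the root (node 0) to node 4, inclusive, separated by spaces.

Path: 0 1 2 3 4

1. q=(10,17) nearest=0 d=17 new=(7,5) → add node 1 parent=0 cost=5
2. q=(19,19) nearest=1 d=14 new=(12,10) → add node 2 parent=1 cost=10
3. q=(5,13) nearest=2 d=7 new=(7,13) → add node 3 parent=2 cost=15
4. q=(12,19) nearest=3 d=6 new=(12,18) → add node 4 parent=3 cost=20
5. q=(12,0) nearest=1 d=5 new=(12,0) → add node 5 parent=1 cost=10
6. q=(9,16) nearest=3 d=3 new=(9,16) → add node 6 parent=3 cost=18
7. q=(3,24) nearest=6 d=8 new=(4,21) → add node 7 parent=6 cost=23
8. q=(9,16) nearest=6 d=0 → coincident, reject
9. q=(7,20) nearest=7 d=3 new=(7,20) → add node 8 parent=7 cost=26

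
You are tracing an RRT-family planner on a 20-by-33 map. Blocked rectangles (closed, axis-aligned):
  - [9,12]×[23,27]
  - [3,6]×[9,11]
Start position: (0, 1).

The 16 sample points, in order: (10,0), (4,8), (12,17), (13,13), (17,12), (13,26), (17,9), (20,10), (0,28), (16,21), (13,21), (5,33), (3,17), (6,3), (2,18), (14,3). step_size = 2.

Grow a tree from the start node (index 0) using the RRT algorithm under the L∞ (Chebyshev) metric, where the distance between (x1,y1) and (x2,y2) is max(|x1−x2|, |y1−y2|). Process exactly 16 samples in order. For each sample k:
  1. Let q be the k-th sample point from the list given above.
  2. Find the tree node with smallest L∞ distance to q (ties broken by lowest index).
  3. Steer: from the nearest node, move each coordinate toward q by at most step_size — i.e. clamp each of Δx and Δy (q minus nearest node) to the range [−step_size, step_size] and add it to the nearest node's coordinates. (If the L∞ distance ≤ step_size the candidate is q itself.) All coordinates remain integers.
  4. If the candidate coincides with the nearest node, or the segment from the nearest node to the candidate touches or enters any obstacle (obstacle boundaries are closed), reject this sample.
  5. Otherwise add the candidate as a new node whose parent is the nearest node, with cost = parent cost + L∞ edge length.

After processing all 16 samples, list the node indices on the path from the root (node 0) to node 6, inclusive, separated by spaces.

Path: 0 2 3 4 5 6

1. q=(10,0) nearest=0 d=10 new=(2,0) → add node 1 parent=0 cost=2
2. q=(4,8) nearest=0 d=7 new=(2,3) → add node 2 parent=0 cost=2
3. q=(12,17) nearest=2 d=14 new=(4,5) → add node 3 parent=2 cost=4
4. q=(13,13) nearest=3 d=9 new=(6,7) → add node 4 parent=3 cost=6
5. q=(17,12) nearest=4 d=11 new=(8,9) → add node 5 parent=4 cost=8
6. q=(13,26) nearest=5 d=17 new=(10,11) → add node 6 parent=5 cost=10
7. q=(17,9) nearest=6 d=7 new=(12,9) → add node 7 parent=6 cost=12
8. q=(20,10) nearest=7 d=8 new=(14,10) → add node 8 parent=7 cost=14
9. q=(0,28) nearest=6 d=17 new=(8,13) → add node 9 parent=6 cost=12
10. q=(16,21) nearest=9 d=8 new=(10,15) → add node 10 parent=9 cost=14
11. q=(13,21) nearest=10 d=6 new=(12,17) → add node 11 parent=10 cost=16
12. q=(5,33) nearest=11 d=16 new=(10,19) → add node 12 parent=11 cost=18
13. q=(3,17) nearest=9 d=5 new=(6,15) → add node 13 parent=9 cost=14
14. q=(6,3) nearest=3 d=2 new=(6,3) → add node 14 parent=3 cost=6
15. q=(2,18) nearest=13 d=4 new=(4,17) → add node 15 parent=13 cost=16
16. q=(14,3) nearest=5 d=6 new=(10,7) → add node 16 parent=5 cost=10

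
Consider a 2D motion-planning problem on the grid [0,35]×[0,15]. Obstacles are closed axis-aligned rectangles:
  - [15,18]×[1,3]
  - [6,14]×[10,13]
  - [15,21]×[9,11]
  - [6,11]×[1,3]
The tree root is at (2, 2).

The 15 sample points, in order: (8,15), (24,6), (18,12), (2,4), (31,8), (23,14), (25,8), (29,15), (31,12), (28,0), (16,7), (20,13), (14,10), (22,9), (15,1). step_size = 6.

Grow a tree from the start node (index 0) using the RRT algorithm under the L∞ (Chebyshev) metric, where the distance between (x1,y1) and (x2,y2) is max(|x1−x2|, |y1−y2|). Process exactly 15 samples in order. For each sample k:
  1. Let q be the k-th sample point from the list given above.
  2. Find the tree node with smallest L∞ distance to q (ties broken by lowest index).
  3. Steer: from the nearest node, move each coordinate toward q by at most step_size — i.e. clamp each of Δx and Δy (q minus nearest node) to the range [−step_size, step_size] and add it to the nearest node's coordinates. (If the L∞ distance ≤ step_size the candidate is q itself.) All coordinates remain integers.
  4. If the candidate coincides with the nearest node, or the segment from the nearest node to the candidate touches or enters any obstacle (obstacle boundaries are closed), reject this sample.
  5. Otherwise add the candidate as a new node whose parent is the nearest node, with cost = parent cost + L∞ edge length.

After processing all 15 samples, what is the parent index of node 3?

Parent of node 3: 0

1. q=(8,15) nearest=0 d=13 new=(8,8) → add node 1 parent=0 cost=6
2. q=(24,6) nearest=1 d=16 new=(14,6) → add node 2 parent=1 cost=12
3. q=(18,12) nearest=2 d=6 new=(18,12) → blocked by [15,21]×[9,11], reject
4. q=(2,4) nearest=0 d=2 new=(2,4) → add node 3 parent=0 cost=2
5. q=(31,8) nearest=2 d=17 new=(20,8) → add node 4 parent=2 cost=18
6. q=(23,14) nearest=4 d=6 new=(23,14) → blocked by [15,21]×[9,11], reject
7. q=(25,8) nearest=4 d=5 new=(25,8) → add node 5 parent=4 cost=23
8. q=(29,15) nearest=5 d=7 new=(29,14) → add node 6 parent=5 cost=29
9. q=(31,12) nearest=6 d=2 new=(31,12) → add node 7 parent=6 cost=31
10. q=(28,0) nearest=4 d=8 new=(26,2) → add node 8 parent=4 cost=24
11. q=(16,7) nearest=2 d=2 new=(16,7) → add node 9 parent=2 cost=14
12. q=(20,13) nearest=4 d=5 new=(20,13) → blocked by [15,21]×[9,11], reject
13. q=(14,10) nearest=9 d=3 new=(14,10) → blocked by [6,14]×[10,13], reject
14. q=(22,9) nearest=4 d=2 new=(22,9) → add node 10 parent=4 cost=20
15. q=(15,1) nearest=2 d=5 new=(15,1) → blocked by [15,18]×[1,3], reject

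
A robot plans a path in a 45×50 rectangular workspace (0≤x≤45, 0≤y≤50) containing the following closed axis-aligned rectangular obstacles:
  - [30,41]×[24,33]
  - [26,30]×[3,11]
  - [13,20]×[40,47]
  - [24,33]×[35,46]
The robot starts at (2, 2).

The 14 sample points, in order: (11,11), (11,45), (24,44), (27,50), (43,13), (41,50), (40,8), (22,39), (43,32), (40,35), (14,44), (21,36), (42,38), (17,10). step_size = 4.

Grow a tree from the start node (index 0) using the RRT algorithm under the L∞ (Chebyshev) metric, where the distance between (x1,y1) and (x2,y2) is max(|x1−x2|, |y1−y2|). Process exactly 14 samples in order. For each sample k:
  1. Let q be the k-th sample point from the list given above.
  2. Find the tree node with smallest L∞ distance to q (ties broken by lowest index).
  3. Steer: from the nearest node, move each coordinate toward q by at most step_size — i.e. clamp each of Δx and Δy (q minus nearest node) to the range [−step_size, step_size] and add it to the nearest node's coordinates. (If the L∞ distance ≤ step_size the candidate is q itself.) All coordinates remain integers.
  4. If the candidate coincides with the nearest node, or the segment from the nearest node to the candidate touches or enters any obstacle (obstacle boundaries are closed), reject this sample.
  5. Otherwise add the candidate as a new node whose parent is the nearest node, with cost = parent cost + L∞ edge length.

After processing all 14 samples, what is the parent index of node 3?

1. q=(11,11) nearest=0 d=9 new=(6,6) → add node 1 parent=0 cost=4
2. q=(11,45) nearest=1 d=39 new=(10,10) → add node 2 parent=1 cost=8
3. q=(24,44) nearest=2 d=34 new=(14,14) → add node 3 parent=2 cost=12
4. q=(27,50) nearest=3 d=36 new=(18,18) → add node 4 parent=3 cost=16
5. q=(43,13) nearest=4 d=25 new=(22,14) → add node 5 parent=4 cost=20
6. q=(41,50) nearest=4 d=32 new=(22,22) → add node 6 parent=4 cost=20
7. q=(40,8) nearest=5 d=18 new=(26,10) → blocked by [26,30]×[3,11], reject
8. q=(22,39) nearest=6 d=17 new=(22,26) → add node 7 parent=6 cost=24
9. q=(43,32) nearest=5 d=21 new=(26,18) → add node 8 parent=5 cost=24
10. q=(40,35) nearest=8 d=17 new=(30,22) → add node 9 parent=8 cost=28
11. q=(14,44) nearest=7 d=18 new=(18,30) → add node 10 parent=7 cost=28
12. q=(21,36) nearest=10 d=6 new=(21,34) → add node 11 parent=10 cost=32
13. q=(42,38) nearest=9 d=16 new=(34,26) → blocked by [30,41]×[24,33], reject
14. q=(17,10) nearest=3 d=4 new=(17,10) → add node 12 parent=3 cost=16

Parent of node 3: 2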